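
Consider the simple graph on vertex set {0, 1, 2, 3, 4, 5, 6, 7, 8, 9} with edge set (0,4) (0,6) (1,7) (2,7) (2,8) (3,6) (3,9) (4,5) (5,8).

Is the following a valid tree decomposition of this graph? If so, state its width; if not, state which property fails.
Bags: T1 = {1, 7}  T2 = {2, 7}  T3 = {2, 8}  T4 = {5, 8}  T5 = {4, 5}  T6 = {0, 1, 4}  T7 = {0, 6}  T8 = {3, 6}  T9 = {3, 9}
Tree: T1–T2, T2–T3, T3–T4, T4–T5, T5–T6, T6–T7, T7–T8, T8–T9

A tree decomposition must satisfy three properties: every vertex lies in some bag; for every edge, both endpoints lie together in some bag; and for every vertex, the bags containing it form a connected subtree. Here bags containing vertex 1 are not connected in the tree, so the decomposition is invalid.

No — bags containing vertex 1 are not connected in the tree.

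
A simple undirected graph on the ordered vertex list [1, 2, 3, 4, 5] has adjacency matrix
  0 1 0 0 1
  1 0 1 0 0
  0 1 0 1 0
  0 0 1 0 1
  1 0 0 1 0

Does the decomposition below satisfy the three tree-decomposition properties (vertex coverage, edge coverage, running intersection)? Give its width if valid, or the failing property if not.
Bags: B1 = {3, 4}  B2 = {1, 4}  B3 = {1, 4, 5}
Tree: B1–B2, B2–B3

No — vertex 2 appears in no bag.

A tree decomposition must satisfy three properties: every vertex lies in some bag; for every edge, both endpoints lie together in some bag; and for every vertex, the bags containing it form a connected subtree. Here vertex 2 appears in no bag, so the decomposition is invalid.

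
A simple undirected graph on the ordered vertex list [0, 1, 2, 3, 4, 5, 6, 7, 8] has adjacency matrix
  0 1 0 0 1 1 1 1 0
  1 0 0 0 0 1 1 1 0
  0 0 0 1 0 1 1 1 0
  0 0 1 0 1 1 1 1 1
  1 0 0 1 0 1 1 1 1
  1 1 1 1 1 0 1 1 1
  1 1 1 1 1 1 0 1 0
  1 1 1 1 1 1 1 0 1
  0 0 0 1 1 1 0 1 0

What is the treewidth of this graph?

A width-4 tree decomposition is:
Bags: B1 = {0, 4, 5, 6, 7}  B2 = {0, 1, 5, 6, 7}  B3 = {3, 4, 5, 6, 7}  B4 = {2, 3, 5, 6, 7}  B5 = {3, 4, 5, 7, 8}
Tree: B1–B2, B1–B3, B3–B4, B3–B5
Every bag has size at most 5, so the width is 5 − 1 = 4 and tw(G) ≤ 4. On the other hand G contains the 5-clique {3, 4, 5, 7, 8}. A clique must lie in a single bag of any decomposition, so no decomposition can have width below 4. Hence tw(G) = 4 exactly.

4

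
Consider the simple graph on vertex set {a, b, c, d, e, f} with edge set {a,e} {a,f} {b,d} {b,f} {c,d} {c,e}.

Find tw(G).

2

A width-2 tree decomposition is:
Bags: B1 = {a, c, e}  B2 = {a, c, f}  B3 = {b, c, f}  B4 = {b, c, d}
Tree: B1–B2, B2–B3, B3–B4
The largest bag has 3 vertices, giving width 2; this decomposition certifies tw(G) ≤ 2. The edges c–e–a–f–b–d–c form a cycle, so G is not a tree and its treewidth is at least 2. Combining the bounds, tw(G) = 2.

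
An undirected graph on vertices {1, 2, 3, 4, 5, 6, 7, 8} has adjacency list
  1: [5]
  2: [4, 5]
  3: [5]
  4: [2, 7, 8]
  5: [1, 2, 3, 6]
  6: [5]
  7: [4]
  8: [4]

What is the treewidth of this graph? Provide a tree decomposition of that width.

Treewidth 1.
Bags: B1 = {2, 4}  B2 = {4, 8}  B3 = {2, 5}  B4 = {3, 5}  B5 = {5, 6}  B6 = {1, 5}  B7 = {4, 7}
Tree: B1–B2, B1–B3, B3–B4, B3–B5, B5–B6, B2–B7

The largest bag has 2 vertices, giving width 1; this decomposition certifies tw(G) ≤ 1. Since G has at least one edge (e.g. 2–4), it is not an edgeless graph, so tw(G) ≥ 1. Therefore the treewidth is 1.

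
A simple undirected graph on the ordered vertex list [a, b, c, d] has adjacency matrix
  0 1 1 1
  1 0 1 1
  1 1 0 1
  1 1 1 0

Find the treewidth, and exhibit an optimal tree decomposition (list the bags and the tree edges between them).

A single bag containing all 4 vertices is trivially a valid decomposition of width 3. On the other hand G contains the 4-clique {a, b, c, d}. A clique must lie in a single bag of any decomposition, so no decomposition can have width below 3. The upper and lower bounds meet at 3, so that is the treewidth.

Treewidth 3.
One such decomposition:
Bags: B1 = {a, b, c, d}
Tree: (single bag)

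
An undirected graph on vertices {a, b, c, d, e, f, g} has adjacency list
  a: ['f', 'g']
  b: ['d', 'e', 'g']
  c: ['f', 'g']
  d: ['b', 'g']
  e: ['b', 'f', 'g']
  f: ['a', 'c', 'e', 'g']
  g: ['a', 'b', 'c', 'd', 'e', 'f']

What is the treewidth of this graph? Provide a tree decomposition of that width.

Every bag has size at most 3, so the width is 3 − 1 = 2 and tw(G) ≤ 2. On the other hand G contains the 3-clique {b, d, g}. A clique must lie in a single bag of any decomposition, so no decomposition can have width below 2. Combining the bounds, tw(G) = 2.

Treewidth 2.
Bags: B1 = {e, f, g}  B2 = {c, f, g}  B3 = {a, f, g}  B4 = {b, e, g}  B5 = {b, d, g}
Tree: B1–B2, B2–B3, B1–B4, B4–B5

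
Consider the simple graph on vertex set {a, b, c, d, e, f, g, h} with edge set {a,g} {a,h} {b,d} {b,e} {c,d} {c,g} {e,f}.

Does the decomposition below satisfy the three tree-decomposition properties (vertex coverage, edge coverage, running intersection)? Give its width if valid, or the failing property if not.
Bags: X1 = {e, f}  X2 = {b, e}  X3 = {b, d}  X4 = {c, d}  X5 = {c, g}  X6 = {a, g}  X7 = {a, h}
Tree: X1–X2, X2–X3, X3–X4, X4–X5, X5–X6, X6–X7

Yes; width 1.

Every vertex of G appears in some bag (union = {a, b, c, d, e, f, g, h}); every edge is covered by a bag; and for each vertex v the set of bags containing v is connected in the bag tree. The decomposition is therefore valid. The largest bag has 2 vertices, so the width is 1.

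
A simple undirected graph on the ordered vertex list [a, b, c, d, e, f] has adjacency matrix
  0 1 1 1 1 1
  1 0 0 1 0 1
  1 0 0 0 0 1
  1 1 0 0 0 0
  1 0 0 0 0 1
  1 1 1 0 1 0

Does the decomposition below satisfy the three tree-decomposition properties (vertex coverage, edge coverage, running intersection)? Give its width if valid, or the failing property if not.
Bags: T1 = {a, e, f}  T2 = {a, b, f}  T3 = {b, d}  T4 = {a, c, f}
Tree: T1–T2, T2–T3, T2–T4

A tree decomposition must satisfy three properties: every vertex lies in some bag; for every edge, both endpoints lie together in some bag; and for every vertex, the bags containing it form a connected subtree. Here edge (a,d) lies in no bag, so the decomposition is invalid.

No — edge (a,d) lies in no bag.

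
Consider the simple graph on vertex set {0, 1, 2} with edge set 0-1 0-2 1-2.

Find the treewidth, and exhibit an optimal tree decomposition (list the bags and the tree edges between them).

Treewidth 2.
Bags: B1 = {0, 1, 2}
Tree: (single bag)

With just one bag of size 3, the width is 3 − 1 = 2, so tw(G) ≤ 2. Conversely, {0, 1, 2} is a clique of size 3, and the vertices of any clique must share a bag in every tree decomposition; so some bag has ≥ 3 vertices and tw(G) ≥ 2. The upper and lower bounds meet at 2, so that is the treewidth.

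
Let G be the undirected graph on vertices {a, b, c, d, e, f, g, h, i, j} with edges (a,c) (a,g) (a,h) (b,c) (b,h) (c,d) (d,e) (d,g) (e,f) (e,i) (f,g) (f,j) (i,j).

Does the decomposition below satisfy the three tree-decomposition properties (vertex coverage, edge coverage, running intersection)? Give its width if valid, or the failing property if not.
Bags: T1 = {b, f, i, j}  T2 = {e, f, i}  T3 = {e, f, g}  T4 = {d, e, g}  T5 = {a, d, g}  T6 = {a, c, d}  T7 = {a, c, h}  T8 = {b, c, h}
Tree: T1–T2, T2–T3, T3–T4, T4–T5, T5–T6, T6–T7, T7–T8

A tree decomposition must satisfy three properties: every vertex lies in some bag; for every edge, both endpoints lie together in some bag; and for every vertex, the bags containing it form a connected subtree. Here bags containing vertex b are not connected in the tree, so the decomposition is invalid.

No — bags containing vertex b are not connected in the tree.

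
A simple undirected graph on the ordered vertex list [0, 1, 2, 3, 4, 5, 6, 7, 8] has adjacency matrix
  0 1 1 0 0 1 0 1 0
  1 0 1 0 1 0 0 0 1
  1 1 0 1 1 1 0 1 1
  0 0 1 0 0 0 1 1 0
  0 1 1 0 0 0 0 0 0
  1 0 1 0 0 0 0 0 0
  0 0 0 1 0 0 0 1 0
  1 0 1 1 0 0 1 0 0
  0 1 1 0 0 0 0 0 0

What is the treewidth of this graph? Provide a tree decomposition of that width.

Treewidth 2.
One optimal decomposition is:
Bags: B1 = {0, 1, 2}  B2 = {0, 2, 7}  B3 = {2, 3, 7}  B4 = {1, 2, 4}  B5 = {1, 2, 8}  B6 = {3, 6, 7}  B7 = {0, 2, 5}
Tree: B1–B2, B2–B3, B1–B4, B1–B5, B3–B6, B1–B7

Each bag holds 3 vertices, so the decomposition has width 2, which upper-bounds the treewidth. For the lower bound, the 3 vertices {0, 1, 2} are pairwise adjacent, and any tree decomposition puts a clique entirely inside one bag — forcing width ≥ 2. The upper and lower bounds meet at 2, so that is the treewidth.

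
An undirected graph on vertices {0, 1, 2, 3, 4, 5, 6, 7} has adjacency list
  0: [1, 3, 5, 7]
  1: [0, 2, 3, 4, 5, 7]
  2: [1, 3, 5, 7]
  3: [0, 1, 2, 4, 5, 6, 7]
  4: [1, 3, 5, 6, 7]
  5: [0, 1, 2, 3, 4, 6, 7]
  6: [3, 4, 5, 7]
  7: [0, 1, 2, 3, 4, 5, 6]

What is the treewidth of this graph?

A width-4 tree decomposition is:
Bags: B1 = {1, 2, 3, 5, 7}  B2 = {1, 3, 4, 5, 7}  B3 = {0, 1, 3, 5, 7}  B4 = {3, 4, 5, 6, 7}
Tree: B1–B2, B2–B3, B2–B4
Each bag holds 5 vertices, so the decomposition has width 4, which upper-bounds the treewidth. On the other hand G contains the 5-clique {0, 1, 3, 5, 7}. A clique must lie in a single bag of any decomposition, so no decomposition can have width below 4. Combining the bounds, tw(G) = 4.

4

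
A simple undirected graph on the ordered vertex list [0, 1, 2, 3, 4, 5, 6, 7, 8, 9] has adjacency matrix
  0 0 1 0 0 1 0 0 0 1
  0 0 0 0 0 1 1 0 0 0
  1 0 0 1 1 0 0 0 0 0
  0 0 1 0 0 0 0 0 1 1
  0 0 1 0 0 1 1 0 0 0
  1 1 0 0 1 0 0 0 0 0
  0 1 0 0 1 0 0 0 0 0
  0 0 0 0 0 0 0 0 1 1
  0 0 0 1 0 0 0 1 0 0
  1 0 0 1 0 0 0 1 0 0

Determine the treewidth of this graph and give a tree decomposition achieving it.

Treewidth 2.
One optimal decomposition is:
Bags: B1 = {1, 5, 6}  B2 = {4, 5, 6}  B3 = {0, 4, 5}  B4 = {0, 2, 4}  B5 = {0, 2, 9}  B6 = {2, 3, 9}  B7 = {3, 7, 9}  B8 = {3, 7, 8}
Tree: B1–B2, B2–B3, B3–B4, B4–B5, B5–B6, B6–B7, B7–B8

Each bag holds 3 vertices, so the decomposition has width 2, which upper-bounds the treewidth. For the lower bound, G contains the cycle 1–6–4–5–1, so G is not a forest; only forests have treewidth ≤ 1, hence tw(G) ≥ 2. Hence tw(G) = 2 exactly.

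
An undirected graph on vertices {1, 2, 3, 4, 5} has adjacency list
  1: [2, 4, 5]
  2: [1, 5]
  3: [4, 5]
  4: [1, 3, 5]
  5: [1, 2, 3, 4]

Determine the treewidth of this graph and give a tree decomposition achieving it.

Treewidth 2.
One such decomposition:
Bags: B1 = {1, 2, 5}  B2 = {1, 4, 5}  B3 = {3, 4, 5}
Tree: B1–B2, B2–B3

Each bag holds 3 vertices, so the decomposition has width 2, which upper-bounds the treewidth. On the other hand G contains the 3-clique {1, 2, 5}. A clique must lie in a single bag of any decomposition, so no decomposition can have width below 2. The upper and lower bounds meet at 2, so that is the treewidth.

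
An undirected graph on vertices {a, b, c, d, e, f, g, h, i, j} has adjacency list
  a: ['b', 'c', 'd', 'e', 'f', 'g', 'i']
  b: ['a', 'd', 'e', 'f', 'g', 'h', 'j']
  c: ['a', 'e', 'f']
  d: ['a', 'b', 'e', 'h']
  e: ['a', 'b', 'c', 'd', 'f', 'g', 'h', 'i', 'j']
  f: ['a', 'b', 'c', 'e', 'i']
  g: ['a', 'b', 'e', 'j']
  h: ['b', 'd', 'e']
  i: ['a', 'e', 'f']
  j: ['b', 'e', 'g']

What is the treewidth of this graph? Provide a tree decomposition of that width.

Every bag has size at most 4, so the width is 4 − 1 = 3 and tw(G) ≤ 3. For the lower bound, the 4 vertices {a, c, e, f} are pairwise adjacent, and any tree decomposition puts a clique entirely inside one bag — forcing width ≥ 3. Hence tw(G) = 3 exactly.

Treewidth 3.
Bags: B1 = {a, b, e, f}  B2 = {a, b, e, g}  B3 = {a, c, e, f}  B4 = {a, e, f, i}  B5 = {a, b, d, e}  B6 = {b, e, g, j}  B7 = {b, d, e, h}
Tree: B1–B2, B1–B3, B1–B4, B1–B5, B2–B6, B5–B7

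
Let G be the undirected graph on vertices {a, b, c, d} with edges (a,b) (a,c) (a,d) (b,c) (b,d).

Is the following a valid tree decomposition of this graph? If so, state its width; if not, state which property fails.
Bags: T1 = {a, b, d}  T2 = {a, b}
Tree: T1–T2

A tree decomposition must satisfy three properties: every vertex lies in some bag; for every edge, both endpoints lie together in some bag; and for every vertex, the bags containing it form a connected subtree. Here vertex c appears in no bag, so the decomposition is invalid.

No — vertex c appears in no bag.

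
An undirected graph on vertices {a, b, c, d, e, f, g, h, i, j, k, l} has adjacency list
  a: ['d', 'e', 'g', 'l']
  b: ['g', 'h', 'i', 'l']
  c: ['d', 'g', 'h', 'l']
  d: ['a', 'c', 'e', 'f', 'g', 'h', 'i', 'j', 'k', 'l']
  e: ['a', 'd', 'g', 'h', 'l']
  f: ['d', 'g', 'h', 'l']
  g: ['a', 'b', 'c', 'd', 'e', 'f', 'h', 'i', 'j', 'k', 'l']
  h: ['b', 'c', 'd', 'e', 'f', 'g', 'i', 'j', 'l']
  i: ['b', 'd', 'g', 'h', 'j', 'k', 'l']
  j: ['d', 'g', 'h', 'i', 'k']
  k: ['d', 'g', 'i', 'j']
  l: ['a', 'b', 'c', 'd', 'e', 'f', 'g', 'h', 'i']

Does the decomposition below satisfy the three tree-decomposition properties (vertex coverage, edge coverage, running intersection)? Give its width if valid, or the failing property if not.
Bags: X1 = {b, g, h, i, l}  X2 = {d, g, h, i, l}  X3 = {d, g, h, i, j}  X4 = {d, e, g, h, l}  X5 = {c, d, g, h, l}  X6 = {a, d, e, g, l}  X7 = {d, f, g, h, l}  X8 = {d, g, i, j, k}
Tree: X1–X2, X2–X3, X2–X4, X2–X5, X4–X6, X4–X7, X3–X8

Vertex coverage: the bags together contain {a, b, c, d, e, f, g, h, i, j, k, l}, the full vertex set. Edge coverage: each edge of G has both endpoints in at least one bag. Running intersection: for every vertex, the bags containing it form a connected subtree. All three properties hold, so this is a valid tree decomposition of width max|bag| − 1 = 4, and hence tw(G) ≤ 4.

Yes; width 4.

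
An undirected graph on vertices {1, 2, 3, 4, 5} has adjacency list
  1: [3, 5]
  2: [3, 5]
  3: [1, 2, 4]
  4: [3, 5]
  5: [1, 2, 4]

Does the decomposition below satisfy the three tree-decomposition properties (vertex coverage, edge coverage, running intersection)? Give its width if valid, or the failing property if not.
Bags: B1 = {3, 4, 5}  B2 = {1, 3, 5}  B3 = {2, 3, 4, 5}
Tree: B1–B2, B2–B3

A tree decomposition must satisfy three properties: every vertex lies in some bag; for every edge, both endpoints lie together in some bag; and for every vertex, the bags containing it form a connected subtree. Here bags containing vertex 4 are not connected in the tree, so the decomposition is invalid.

No — bags containing vertex 4 are not connected in the tree.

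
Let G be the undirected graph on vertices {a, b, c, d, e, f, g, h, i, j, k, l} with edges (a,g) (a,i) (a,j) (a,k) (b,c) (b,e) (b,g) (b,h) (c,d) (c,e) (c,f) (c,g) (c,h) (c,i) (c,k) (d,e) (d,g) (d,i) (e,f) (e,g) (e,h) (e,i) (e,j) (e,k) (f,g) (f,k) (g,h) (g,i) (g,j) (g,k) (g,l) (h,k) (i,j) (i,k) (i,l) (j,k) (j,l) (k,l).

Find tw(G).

A width-4 tree decomposition is:
Bags: B1 = {c, e, f, g, k}  B2 = {c, e, g, i, k}  B3 = {e, g, i, j, k}  B4 = {c, d, e, g, i}  B5 = {c, e, g, h, k}  B6 = {a, g, i, j, k}  B7 = {b, c, e, g, h}  B8 = {g, i, j, k, l}
Tree: B1–B2, B2–B3, B2–B4, B2–B5, B3–B6, B5–B7, B6–B8
The largest bag has 5 vertices, giving width 4; this decomposition certifies tw(G) ≤ 4. For the lower bound, the 5 vertices {c, d, e, g, i} are pairwise adjacent, and any tree decomposition puts a clique entirely inside one bag — forcing width ≥ 4. Therefore the treewidth is 4.

4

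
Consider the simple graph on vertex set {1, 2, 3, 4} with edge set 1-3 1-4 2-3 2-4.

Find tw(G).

A width-2 tree decomposition is:
Bags: B1 = {2, 3, 4}  B2 = {1, 3, 4}
Tree: B1–B2
The largest bag has 3 vertices, giving width 2; this decomposition certifies tw(G) ≤ 2. The edges 3–2–4–1–3 form a cycle, so G is not a tree and its treewidth is at least 2. Therefore the treewidth is 2.

2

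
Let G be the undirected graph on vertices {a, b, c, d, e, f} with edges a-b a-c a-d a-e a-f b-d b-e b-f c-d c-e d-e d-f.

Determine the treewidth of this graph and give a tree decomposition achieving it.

Each bag holds 4 vertices, so the decomposition has width 3, which upper-bounds the treewidth. Conversely, {a, c, d, e} is a clique of size 4, and the vertices of any clique must share a bag in every tree decomposition; so some bag has ≥ 4 vertices and tw(G) ≥ 3. Combining the bounds, tw(G) = 3.

Treewidth 3.
One optimal decomposition is:
Bags: B1 = {a, b, d, f}  B2 = {a, b, d, e}  B3 = {a, c, d, e}
Tree: B1–B2, B2–B3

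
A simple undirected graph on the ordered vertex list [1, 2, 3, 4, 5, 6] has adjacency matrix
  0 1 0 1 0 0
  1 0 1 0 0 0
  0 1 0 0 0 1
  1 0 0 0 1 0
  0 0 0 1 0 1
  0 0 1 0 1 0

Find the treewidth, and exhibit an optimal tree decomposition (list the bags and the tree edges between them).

Treewidth 2.
One optimal decomposition is:
Bags: B1 = {2, 3, 6}  B2 = {2, 5, 6}  B3 = {2, 4, 5}  B4 = {1, 2, 4}
Tree: B1–B2, B2–B3, B3–B4

Each bag holds 3 vertices, so the decomposition has width 2, which upper-bounds the treewidth. For the lower bound, G contains the cycle 2–3–6–5–4–1–2, so G is not a forest; only forests have treewidth ≤ 1, hence tw(G) ≥ 2. Hence tw(G) = 2 exactly.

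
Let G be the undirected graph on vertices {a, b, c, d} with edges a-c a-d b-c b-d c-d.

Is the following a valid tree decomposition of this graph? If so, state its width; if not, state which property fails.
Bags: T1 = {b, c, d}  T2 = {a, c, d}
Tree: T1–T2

Vertex coverage: the bags together contain {a, b, c, d}, the full vertex set. Edge coverage: each edge of G has both endpoints in at least one bag. Running intersection: for every vertex, the bags containing it form a connected subtree. All three properties hold, so this is a valid tree decomposition of width max|bag| − 1 = 2, and hence tw(G) ≤ 2.

Yes; width 2.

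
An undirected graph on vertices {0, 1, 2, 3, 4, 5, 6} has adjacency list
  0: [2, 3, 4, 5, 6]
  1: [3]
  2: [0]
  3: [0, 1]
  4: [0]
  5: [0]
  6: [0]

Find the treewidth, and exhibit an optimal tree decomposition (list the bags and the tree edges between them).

Every bag has size at most 2, so the width is 2 − 1 = 1 and tw(G) ≤ 1. G has an edge, so its treewidth is at least 1. Therefore the treewidth is 1.

Treewidth 1.
One optimal decomposition is:
Bags: B1 = {0, 6}  B2 = {0, 4}  B3 = {0, 5}  B4 = {0, 2}  B5 = {0, 3}  B6 = {1, 3}
Tree: B1–B2, B1–B3, B2–B4, B3–B5, B5–B6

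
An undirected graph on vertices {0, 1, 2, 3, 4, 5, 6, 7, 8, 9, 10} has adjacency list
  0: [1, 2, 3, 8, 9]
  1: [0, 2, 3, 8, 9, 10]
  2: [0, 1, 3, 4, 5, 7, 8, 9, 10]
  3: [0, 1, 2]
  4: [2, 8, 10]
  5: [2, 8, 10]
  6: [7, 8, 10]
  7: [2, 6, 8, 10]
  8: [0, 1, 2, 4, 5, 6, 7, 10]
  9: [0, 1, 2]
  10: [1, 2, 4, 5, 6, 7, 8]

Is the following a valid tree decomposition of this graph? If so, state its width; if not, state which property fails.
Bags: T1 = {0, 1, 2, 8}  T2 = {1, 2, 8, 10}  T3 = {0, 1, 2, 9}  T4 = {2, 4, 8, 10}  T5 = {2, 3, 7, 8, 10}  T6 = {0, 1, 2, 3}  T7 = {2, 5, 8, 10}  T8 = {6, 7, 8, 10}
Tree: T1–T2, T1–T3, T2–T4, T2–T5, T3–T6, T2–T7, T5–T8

A tree decomposition must satisfy three properties: every vertex lies in some bag; for every edge, both endpoints lie together in some bag; and for every vertex, the bags containing it form a connected subtree. Here bags containing vertex 3 are not connected in the tree, so the decomposition is invalid.

No — bags containing vertex 3 are not connected in the tree.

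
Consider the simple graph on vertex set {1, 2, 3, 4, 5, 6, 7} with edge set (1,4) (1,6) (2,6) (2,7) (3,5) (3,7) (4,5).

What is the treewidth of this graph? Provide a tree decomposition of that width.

Treewidth 2.
One optimal decomposition is:
Bags: B1 = {2, 6, 7}  B2 = {1, 6, 7}  B3 = {1, 4, 7}  B4 = {4, 5, 7}  B5 = {3, 5, 7}
Tree: B1–B2, B2–B3, B3–B4, B4–B5

Every bag has size at most 3, so the width is 3 − 1 = 2 and tw(G) ≤ 2. For the lower bound, G contains the cycle 7–2–6–1–4–5–3–7, so G is not a forest; only forests have treewidth ≤ 1, hence tw(G) ≥ 2. The upper and lower bounds meet at 2, so that is the treewidth.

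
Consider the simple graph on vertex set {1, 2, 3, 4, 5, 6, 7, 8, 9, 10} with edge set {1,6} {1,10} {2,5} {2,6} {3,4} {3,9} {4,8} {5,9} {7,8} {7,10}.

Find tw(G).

2

A width-2 tree decomposition is:
Bags: B1 = {4, 7, 8}  B2 = {4, 7, 10}  B3 = {1, 4, 10}  B4 = {1, 4, 6}  B5 = {2, 4, 6}  B6 = {2, 4, 5}  B7 = {4, 5, 9}  B8 = {3, 4, 9}
Tree: B1–B2, B2–B3, B3–B4, B4–B5, B5–B6, B6–B7, B7–B8
The largest bag has 3 vertices, giving width 2; this decomposition certifies tw(G) ≤ 2. For the lower bound, G contains the cycle 4–8–7–10–1–6–2–5–9–3–4, so G is not a forest; only forests have treewidth ≤ 1, hence tw(G) ≥ 2. Combining the bounds, tw(G) = 2.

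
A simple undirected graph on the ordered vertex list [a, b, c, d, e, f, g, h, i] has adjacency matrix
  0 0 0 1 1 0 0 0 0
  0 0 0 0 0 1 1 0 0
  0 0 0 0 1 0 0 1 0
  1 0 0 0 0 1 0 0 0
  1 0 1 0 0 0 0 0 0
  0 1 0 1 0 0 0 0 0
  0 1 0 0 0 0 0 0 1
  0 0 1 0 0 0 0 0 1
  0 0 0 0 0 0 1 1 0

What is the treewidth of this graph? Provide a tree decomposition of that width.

The largest bag has 3 vertices, giving width 2; this decomposition certifies tw(G) ≤ 2. For the lower bound, G contains the cycle d–f–b–g–i–h–c–e–a–d, so G is not a forest; only forests have treewidth ≤ 1, hence tw(G) ≥ 2. Hence tw(G) = 2 exactly.

Treewidth 2.
One such decomposition:
Bags: B1 = {b, d, f}  B2 = {b, d, g}  B3 = {d, g, i}  B4 = {d, h, i}  B5 = {c, d, h}  B6 = {c, d, e}  B7 = {a, d, e}
Tree: B1–B2, B2–B3, B3–B4, B4–B5, B5–B6, B6–B7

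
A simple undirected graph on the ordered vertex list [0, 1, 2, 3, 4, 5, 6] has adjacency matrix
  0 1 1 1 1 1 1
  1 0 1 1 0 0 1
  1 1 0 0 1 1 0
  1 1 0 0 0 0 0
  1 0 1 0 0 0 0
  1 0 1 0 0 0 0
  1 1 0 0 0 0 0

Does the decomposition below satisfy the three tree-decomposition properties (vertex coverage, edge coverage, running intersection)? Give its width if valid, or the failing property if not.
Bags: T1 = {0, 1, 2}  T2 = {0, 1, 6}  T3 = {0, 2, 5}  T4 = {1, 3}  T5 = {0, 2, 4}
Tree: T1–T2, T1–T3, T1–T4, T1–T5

A tree decomposition must satisfy three properties: every vertex lies in some bag; for every edge, both endpoints lie together in some bag; and for every vertex, the bags containing it form a connected subtree. Here edge (0,3) lies in no bag, so the decomposition is invalid.

No — edge (0,3) lies in no bag.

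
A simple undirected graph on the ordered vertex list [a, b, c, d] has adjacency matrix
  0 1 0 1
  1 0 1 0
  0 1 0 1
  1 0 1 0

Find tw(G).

A width-2 tree decomposition is:
Bags: B1 = {a, b, d}  B2 = {b, c, d}
Tree: B1–B2
Each bag holds 3 vertices, so the decomposition has width 2, which upper-bounds the treewidth. The edges b–a–d–c–b form a cycle, so G is not a tree and its treewidth is at least 2. Therefore the treewidth is 2.

2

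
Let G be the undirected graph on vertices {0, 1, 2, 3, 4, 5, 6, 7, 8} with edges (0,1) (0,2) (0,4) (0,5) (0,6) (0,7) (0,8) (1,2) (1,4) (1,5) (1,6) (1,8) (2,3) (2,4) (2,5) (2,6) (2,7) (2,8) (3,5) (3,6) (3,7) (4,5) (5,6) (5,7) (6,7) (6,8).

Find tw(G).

A width-4 tree decomposition is:
Bags: B1 = {0, 1, 2, 5, 6}  B2 = {0, 1, 2, 4, 5}  B3 = {0, 2, 5, 6, 7}  B4 = {2, 3, 5, 6, 7}  B5 = {0, 1, 2, 6, 8}
Tree: B1–B2, B1–B3, B3–B4, B1–B5
Every bag has size at most 5, so the width is 5 − 1 = 4 and tw(G) ≤ 4. For the lower bound, the 5 vertices {0, 1, 2, 6, 8} are pairwise adjacent, and any tree decomposition puts a clique entirely inside one bag — forcing width ≥ 4. Therefore the treewidth is 4.

4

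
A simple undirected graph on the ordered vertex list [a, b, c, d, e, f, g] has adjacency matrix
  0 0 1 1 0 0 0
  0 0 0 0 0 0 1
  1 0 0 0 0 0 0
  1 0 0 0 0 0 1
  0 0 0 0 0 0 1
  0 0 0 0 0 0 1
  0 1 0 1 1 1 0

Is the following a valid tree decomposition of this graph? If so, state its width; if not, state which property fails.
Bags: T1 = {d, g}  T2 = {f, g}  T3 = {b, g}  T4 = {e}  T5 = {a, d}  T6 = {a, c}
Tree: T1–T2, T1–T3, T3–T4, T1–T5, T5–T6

A tree decomposition must satisfy three properties: every vertex lies in some bag; for every edge, both endpoints lie together in some bag; and for every vertex, the bags containing it form a connected subtree. Here edge (g,e) lies in no bag, so the decomposition is invalid.

No — edge (g,e) lies in no bag.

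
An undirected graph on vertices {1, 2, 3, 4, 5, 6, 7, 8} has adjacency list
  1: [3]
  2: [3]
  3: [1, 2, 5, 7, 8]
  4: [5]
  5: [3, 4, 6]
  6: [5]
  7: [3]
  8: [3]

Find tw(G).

1

A width-1 tree decomposition is:
Bags: B1 = {2, 3}  B2 = {3, 5}  B3 = {5, 6}  B4 = {4, 5}  B5 = {1, 3}  B6 = {3, 8}  B7 = {3, 7}
Tree: B1–B2, B2–B3, B3–B4, B2–B5, B1–B6, B6–B7
The largest bag has 2 vertices, giving width 1; this decomposition certifies tw(G) ≤ 1. Any graph with an edge has treewidth ≥ 1, and G has the edge 3–2. Combining the bounds, tw(G) = 1.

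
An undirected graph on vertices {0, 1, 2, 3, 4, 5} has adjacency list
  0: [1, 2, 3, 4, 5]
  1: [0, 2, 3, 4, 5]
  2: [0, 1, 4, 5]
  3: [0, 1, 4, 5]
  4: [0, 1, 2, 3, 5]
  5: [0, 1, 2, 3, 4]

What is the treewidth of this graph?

A width-4 tree decomposition is:
Bags: B1 = {0, 1, 3, 4, 5}  B2 = {0, 1, 2, 4, 5}
Tree: B1–B2
The largest bag has 5 vertices, giving width 4; this decomposition certifies tw(G) ≤ 4. Conversely, {0, 1, 2, 4, 5} is a clique of size 5, and the vertices of any clique must share a bag in every tree decomposition; so some bag has ≥ 5 vertices and tw(G) ≥ 4. The upper and lower bounds meet at 4, so that is the treewidth.

4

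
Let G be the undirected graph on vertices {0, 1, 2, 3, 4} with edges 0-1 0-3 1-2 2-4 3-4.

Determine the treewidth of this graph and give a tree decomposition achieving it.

Treewidth 2.
Bags: B1 = {0, 3, 4}  B2 = {0, 1, 4}  B3 = {1, 2, 4}
Tree: B1–B2, B2–B3

Every bag has size at most 3, so the width is 3 − 1 = 2 and tw(G) ≤ 2. The edges 4–3–0–1–2–4 form a cycle, so G is not a tree and its treewidth is at least 2. The upper and lower bounds meet at 2, so that is the treewidth.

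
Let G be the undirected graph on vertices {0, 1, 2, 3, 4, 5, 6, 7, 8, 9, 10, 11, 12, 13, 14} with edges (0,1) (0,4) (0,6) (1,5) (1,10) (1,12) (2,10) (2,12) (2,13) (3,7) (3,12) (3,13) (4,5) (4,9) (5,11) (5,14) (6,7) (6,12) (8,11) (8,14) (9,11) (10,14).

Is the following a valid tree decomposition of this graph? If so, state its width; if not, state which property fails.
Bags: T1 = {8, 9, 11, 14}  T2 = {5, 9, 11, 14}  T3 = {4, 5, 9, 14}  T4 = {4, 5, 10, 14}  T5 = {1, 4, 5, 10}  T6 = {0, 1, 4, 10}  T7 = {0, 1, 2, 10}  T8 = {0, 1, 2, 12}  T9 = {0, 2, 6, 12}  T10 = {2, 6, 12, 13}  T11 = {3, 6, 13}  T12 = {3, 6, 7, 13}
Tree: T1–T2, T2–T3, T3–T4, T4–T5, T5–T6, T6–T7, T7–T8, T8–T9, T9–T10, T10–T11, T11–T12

A tree decomposition must satisfy three properties: every vertex lies in some bag; for every edge, both endpoints lie together in some bag; and for every vertex, the bags containing it form a connected subtree. Here edge (12,3) lies in no bag, so the decomposition is invalid.

No — edge (12,3) lies in no bag.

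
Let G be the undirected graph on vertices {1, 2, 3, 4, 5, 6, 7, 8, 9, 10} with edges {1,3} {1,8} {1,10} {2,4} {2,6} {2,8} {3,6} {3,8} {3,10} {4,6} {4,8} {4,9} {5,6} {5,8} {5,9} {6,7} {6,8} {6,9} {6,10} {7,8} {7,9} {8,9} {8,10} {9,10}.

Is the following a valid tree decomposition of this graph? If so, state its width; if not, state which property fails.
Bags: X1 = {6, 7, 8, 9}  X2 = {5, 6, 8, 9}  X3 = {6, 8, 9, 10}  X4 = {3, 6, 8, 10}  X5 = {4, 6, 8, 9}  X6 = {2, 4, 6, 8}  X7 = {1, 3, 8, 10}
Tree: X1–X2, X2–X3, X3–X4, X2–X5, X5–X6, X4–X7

Every vertex of G appears in some bag (union = {1, 2, 3, 4, 5, 6, 7, 8, 9, 10}); every edge is covered by a bag; and for each vertex v the set of bags containing v is connected in the bag tree. The decomposition is therefore valid. The largest bag has 4 vertices, so the width is 3.

Yes; width 3.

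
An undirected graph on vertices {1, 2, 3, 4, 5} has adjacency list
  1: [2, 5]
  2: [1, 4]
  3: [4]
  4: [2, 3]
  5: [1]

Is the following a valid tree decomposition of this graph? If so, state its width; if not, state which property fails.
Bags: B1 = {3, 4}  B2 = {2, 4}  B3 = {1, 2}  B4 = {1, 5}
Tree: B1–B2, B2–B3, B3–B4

Yes; width 1.

Vertex coverage: the bags together contain {1, 2, 3, 4, 5}, the full vertex set. Edge coverage: each edge of G has both endpoints in at least one bag. Running intersection: for every vertex, the bags containing it form a connected subtree. All three properties hold, so this is a valid tree decomposition of width max|bag| − 1 = 1, and hence tw(G) ≤ 1.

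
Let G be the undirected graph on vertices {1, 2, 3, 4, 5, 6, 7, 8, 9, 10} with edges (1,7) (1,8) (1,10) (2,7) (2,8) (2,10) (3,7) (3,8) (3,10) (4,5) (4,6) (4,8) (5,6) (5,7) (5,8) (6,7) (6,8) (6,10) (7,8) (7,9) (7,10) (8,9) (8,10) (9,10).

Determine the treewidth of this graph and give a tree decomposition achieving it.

Every bag has size at most 4, so the width is 4 − 1 = 3 and tw(G) ≤ 3. On the other hand G contains the 4-clique {4, 5, 6, 8}. A clique must lie in a single bag of any decomposition, so no decomposition can have width below 3. Combining the bounds, tw(G) = 3.

Treewidth 3.
Bags: B1 = {1, 7, 8, 10}  B2 = {6, 7, 8, 10}  B3 = {5, 6, 7, 8}  B4 = {4, 5, 6, 8}  B5 = {2, 7, 8, 10}  B6 = {7, 8, 9, 10}  B7 = {3, 7, 8, 10}
Tree: B1–B2, B2–B3, B3–B4, B2–B5, B2–B6, B2–B7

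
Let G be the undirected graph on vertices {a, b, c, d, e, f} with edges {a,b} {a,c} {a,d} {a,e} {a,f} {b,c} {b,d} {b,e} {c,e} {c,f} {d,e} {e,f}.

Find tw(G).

A width-3 tree decomposition is:
Bags: B1 = {a, c, e, f}  B2 = {a, b, c, e}  B3 = {a, b, d, e}
Tree: B1–B2, B2–B3
The largest bag has 4 vertices, giving width 3; this decomposition certifies tw(G) ≤ 3. On the other hand G contains the 4-clique {a, b, d, e}. A clique must lie in a single bag of any decomposition, so no decomposition can have width below 3. Combining the bounds, tw(G) = 3.

3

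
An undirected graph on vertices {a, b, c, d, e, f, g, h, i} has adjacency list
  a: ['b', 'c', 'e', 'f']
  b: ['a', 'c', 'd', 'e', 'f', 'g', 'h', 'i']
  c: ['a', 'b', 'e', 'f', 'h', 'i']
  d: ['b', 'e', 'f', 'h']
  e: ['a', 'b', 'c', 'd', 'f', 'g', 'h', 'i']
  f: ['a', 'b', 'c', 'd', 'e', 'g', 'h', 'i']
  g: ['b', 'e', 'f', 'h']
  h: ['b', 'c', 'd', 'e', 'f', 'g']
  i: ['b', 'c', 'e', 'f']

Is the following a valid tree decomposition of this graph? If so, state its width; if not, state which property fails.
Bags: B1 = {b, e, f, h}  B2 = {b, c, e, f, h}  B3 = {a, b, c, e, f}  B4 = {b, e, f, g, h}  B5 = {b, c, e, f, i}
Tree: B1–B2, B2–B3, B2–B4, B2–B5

No — vertex d appears in no bag.

A tree decomposition must satisfy three properties: every vertex lies in some bag; for every edge, both endpoints lie together in some bag; and for every vertex, the bags containing it form a connected subtree. Here vertex d appears in no bag, so the decomposition is invalid.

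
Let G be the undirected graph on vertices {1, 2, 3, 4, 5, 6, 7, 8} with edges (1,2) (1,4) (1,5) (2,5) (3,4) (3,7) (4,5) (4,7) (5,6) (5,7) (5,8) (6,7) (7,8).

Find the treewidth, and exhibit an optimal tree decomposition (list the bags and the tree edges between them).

Each bag holds 3 vertices, so the decomposition has width 2, which upper-bounds the treewidth. Conversely, {3, 4, 7} is a clique of size 3, and the vertices of any clique must share a bag in every tree decomposition; so some bag has ≥ 3 vertices and tw(G) ≥ 2. Therefore the treewidth is 2.

Treewidth 2.
One such decomposition:
Bags: B1 = {4, 5, 7}  B2 = {1, 4, 5}  B3 = {3, 4, 7}  B4 = {1, 2, 5}  B5 = {5, 6, 7}  B6 = {5, 7, 8}
Tree: B1–B2, B1–B3, B2–B4, B1–B5, B1–B6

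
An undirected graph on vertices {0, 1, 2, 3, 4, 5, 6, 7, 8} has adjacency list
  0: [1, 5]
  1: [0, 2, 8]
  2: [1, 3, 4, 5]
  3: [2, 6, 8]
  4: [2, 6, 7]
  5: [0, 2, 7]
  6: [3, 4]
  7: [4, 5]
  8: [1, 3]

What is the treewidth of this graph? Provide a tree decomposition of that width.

Treewidth 3.
Bags: B1 = {0, 4, 5, 7}  B2 = {0, 2, 4, 5}  B3 = {0, 1, 2, 4}  B4 = {1, 2, 4, 6}  B5 = {1, 2, 3, 6}  B6 = {1, 3, 6, 8}
Tree: B1–B2, B2–B3, B3–B4, B4–B5, B5–B6

Every bag has size at most 4, so the width is 4 − 1 = 3 and tw(G) ≤ 3. For the lower bound: the 4 vertex sets {0,5,7}, {4}, {2}, {1,3,6,8} are disjoint, each induces a connected subgraph, and every pair is joined by at least one edge of G. Contracting each set to a single vertex therefore yields K_{4} as a minor, and since treewidth is minor-monotone, tw(G) ≥ tw(K_{4}) = 3. Combining the bounds, tw(G) = 3.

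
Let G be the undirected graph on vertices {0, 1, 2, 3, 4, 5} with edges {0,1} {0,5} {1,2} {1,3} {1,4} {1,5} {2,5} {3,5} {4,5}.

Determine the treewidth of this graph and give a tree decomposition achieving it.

Treewidth 2.
One such decomposition:
Bags: B1 = {1, 4, 5}  B2 = {1, 2, 5}  B3 = {1, 3, 5}  B4 = {0, 1, 5}
Tree: B1–B2, B1–B3, B2–B4

Every bag has size at most 3, so the width is 3 − 1 = 2 and tw(G) ≤ 2. For the lower bound, the 3 vertices {0, 1, 5} are pairwise adjacent, and any tree decomposition puts a clique entirely inside one bag — forcing width ≥ 2. Hence tw(G) = 2 exactly.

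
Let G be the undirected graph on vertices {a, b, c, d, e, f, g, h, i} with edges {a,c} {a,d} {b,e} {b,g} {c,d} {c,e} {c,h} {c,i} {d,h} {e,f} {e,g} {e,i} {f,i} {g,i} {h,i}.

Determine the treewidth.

2

A width-2 tree decomposition is:
Bags: B1 = {c, e, i}  B2 = {c, h, i}  B3 = {c, d, h}  B4 = {e, g, i}  B5 = {b, e, g}  B6 = {a, c, d}  B7 = {e, f, i}
Tree: B1–B2, B2–B3, B1–B4, B4–B5, B3–B6, B4–B7
The largest bag has 3 vertices, giving width 2; this decomposition certifies tw(G) ≤ 2. Conversely, {c, d, h} is a clique of size 3, and the vertices of any clique must share a bag in every tree decomposition; so some bag has ≥ 3 vertices and tw(G) ≥ 2. Therefore the treewidth is 2.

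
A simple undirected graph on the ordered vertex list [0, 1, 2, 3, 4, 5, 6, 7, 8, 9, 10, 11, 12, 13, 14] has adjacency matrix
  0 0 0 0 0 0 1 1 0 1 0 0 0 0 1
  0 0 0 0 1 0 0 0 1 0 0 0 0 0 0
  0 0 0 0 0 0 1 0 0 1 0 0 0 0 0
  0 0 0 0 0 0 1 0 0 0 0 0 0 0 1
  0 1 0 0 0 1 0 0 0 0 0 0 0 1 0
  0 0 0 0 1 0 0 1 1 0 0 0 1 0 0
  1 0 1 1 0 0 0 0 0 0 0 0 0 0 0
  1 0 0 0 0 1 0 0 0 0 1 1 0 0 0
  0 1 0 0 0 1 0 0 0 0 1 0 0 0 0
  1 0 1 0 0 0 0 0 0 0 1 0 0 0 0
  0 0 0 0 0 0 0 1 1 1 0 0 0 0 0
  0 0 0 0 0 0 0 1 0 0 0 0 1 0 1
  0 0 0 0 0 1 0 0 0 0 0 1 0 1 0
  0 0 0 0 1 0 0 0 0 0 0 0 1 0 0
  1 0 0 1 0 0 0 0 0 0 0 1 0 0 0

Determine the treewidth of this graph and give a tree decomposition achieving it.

Every bag has size at most 4, so the width is 4 − 1 = 3 and tw(G) ≤ 3. For the lower bound: the 4 vertex sets {1,4,13}, {12}, {5}, {7,8,10,11} are disjoint, each induces a connected subgraph, and every pair is joined by at least one edge of G. Contracting each set to a single vertex therefore yields K_{4} as a minor, and since treewidth is minor-monotone, tw(G) ≥ tw(K_{4}) = 3. Hence tw(G) = 3 exactly.

Treewidth 3.
One optimal decomposition is:
Bags: B1 = {1, 4, 12, 13}  B2 = {1, 4, 5, 12}  B3 = {1, 5, 8, 12}  B4 = {5, 8, 11, 12}  B5 = {5, 7, 8, 11}  B6 = {7, 8, 10, 11}  B7 = {7, 10, 11, 14}  B8 = {0, 7, 10, 14}  B9 = {0, 9, 10, 14}  B10 = {0, 3, 9, 14}  B11 = {0, 3, 6, 9}  B12 = {2, 3, 6, 9}
Tree: B1–B2, B2–B3, B3–B4, B4–B5, B5–B6, B6–B7, B7–B8, B8–B9, B9–B10, B10–B11, B11–B12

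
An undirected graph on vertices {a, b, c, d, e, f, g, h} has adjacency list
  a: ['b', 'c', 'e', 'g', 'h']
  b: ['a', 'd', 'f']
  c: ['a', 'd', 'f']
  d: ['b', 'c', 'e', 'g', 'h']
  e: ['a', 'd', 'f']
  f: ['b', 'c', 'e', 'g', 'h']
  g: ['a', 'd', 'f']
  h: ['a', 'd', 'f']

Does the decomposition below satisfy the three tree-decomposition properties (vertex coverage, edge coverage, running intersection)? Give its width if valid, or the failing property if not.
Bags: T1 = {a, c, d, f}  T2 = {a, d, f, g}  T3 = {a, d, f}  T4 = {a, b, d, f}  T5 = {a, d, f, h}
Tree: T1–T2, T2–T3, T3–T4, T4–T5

No — vertex e appears in no bag.

A tree decomposition must satisfy three properties: every vertex lies in some bag; for every edge, both endpoints lie together in some bag; and for every vertex, the bags containing it form a connected subtree. Here vertex e appears in no bag, so the decomposition is invalid.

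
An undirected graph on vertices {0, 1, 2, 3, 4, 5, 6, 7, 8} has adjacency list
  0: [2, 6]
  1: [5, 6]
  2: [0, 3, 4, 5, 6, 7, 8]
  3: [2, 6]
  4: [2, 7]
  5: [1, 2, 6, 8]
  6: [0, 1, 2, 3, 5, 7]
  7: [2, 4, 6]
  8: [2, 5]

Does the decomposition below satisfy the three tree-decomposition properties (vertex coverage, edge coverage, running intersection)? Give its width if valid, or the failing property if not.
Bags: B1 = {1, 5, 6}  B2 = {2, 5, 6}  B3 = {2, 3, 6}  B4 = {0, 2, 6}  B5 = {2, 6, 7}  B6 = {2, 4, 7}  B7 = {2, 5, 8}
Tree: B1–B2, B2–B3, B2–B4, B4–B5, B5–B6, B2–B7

Yes; width 2.

Every vertex of G appears in some bag (union = {0, 1, 2, 3, 4, 5, 6, 7, 8}); every edge is covered by a bag; and for each vertex v the set of bags containing v is connected in the bag tree. The decomposition is therefore valid. The largest bag has 3 vertices, so the width is 2.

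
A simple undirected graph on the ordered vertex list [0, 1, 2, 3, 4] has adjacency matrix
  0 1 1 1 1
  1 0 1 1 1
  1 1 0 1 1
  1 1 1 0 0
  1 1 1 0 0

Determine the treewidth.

A width-3 tree decomposition is:
Bags: B1 = {0, 1, 2, 4}  B2 = {0, 1, 2, 3}
Tree: B1–B2
Each bag holds 4 vertices, so the decomposition has width 3, which upper-bounds the treewidth. Conversely, {0, 1, 2, 3} is a clique of size 4, and the vertices of any clique must share a bag in every tree decomposition; so some bag has ≥ 4 vertices and tw(G) ≥ 3. Hence tw(G) = 3 exactly.

3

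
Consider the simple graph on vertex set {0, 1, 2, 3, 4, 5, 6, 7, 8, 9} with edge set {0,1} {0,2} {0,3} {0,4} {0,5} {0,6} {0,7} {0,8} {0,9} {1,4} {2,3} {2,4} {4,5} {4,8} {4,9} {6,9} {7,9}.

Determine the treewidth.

A width-2 tree decomposition is:
Bags: B1 = {0, 4, 9}  B2 = {0, 1, 4}  B3 = {0, 2, 4}  B4 = {0, 7, 9}  B5 = {0, 4, 8}  B6 = {0, 2, 3}  B7 = {0, 4, 5}  B8 = {0, 6, 9}
Tree: B1–B2, B2–B3, B1–B4, B1–B5, B3–B6, B3–B7, B1–B8
Every bag has size at most 3, so the width is 3 − 1 = 2 and tw(G) ≤ 2. On the other hand G contains the 3-clique {0, 2, 3}. A clique must lie in a single bag of any decomposition, so no decomposition can have width below 2. Hence tw(G) = 2 exactly.

2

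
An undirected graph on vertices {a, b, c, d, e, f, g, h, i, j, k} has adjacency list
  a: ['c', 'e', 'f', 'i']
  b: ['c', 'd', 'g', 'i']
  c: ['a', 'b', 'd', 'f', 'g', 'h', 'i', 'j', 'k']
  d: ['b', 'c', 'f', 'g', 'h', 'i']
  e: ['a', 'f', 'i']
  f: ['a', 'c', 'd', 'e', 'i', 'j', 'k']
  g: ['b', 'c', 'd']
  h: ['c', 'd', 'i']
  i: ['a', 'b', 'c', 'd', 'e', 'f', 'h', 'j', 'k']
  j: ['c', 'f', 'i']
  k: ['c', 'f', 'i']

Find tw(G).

A width-3 tree decomposition is:
Bags: B1 = {c, d, h, i}  B2 = {c, d, f, i}  B3 = {c, f, i, k}  B4 = {b, c, d, i}  B5 = {a, c, f, i}  B6 = {a, e, f, i}  B7 = {c, f, i, j}  B8 = {b, c, d, g}
Tree: B1–B2, B2–B3, B1–B4, B2–B5, B5–B6, B5–B7, B4–B8
Every bag has size at most 4, so the width is 4 − 1 = 3 and tw(G) ≤ 3. For the lower bound, the 4 vertices {b, c, d, g} are pairwise adjacent, and any tree decomposition puts a clique entirely inside one bag — forcing width ≥ 3. Therefore the treewidth is 3.

3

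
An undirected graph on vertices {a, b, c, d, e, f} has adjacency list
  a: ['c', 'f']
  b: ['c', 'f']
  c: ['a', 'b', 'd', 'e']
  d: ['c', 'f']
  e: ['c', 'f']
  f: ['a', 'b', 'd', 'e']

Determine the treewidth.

2

A width-2 tree decomposition is:
Bags: B1 = {a, c, f}  B2 = {c, d, f}  B3 = {b, c, f}  B4 = {c, e, f}
Tree: B1–B2, B2–B3, B3–B4
Every bag has size at most 3, so the width is 3 − 1 = 2 and tw(G) ≤ 2. The edges a–f–d–c–a form a cycle, so G is not a tree and its treewidth is at least 2. Therefore the treewidth is 2.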